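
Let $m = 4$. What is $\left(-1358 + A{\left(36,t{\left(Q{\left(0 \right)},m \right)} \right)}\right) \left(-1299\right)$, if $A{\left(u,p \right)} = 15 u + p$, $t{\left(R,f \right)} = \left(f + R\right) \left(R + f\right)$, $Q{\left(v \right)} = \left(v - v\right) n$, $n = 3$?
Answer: $1041798$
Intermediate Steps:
$Q{\left(v \right)} = 0$ ($Q{\left(v \right)} = \left(v - v\right) 3 = 0 \cdot 3 = 0$)
$t{\left(R,f \right)} = \left(R + f\right)^{2}$ ($t{\left(R,f \right)} = \left(R + f\right) \left(R + f\right) = \left(R + f\right)^{2}$)
$A{\left(u,p \right)} = p + 15 u$
$\left(-1358 + A{\left(36,t{\left(Q{\left(0 \right)},m \right)} \right)}\right) \left(-1299\right) = \left(-1358 + \left(\left(0 + 4\right)^{2} + 15 \cdot 36\right)\right) \left(-1299\right) = \left(-1358 + \left(4^{2} + 540\right)\right) \left(-1299\right) = \left(-1358 + \left(16 + 540\right)\right) \left(-1299\right) = \left(-1358 + 556\right) \left(-1299\right) = \left(-802\right) \left(-1299\right) = 1041798$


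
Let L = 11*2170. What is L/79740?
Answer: 2387/7974 ≈ 0.29935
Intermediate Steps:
L = 23870
L/79740 = 23870/79740 = 23870*(1/79740) = 2387/7974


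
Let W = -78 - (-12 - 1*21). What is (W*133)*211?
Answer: -1262835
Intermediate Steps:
W = -45 (W = -78 - (-12 - 21) = -78 - 1*(-33) = -78 + 33 = -45)
(W*133)*211 = -45*133*211 = -5985*211 = -1262835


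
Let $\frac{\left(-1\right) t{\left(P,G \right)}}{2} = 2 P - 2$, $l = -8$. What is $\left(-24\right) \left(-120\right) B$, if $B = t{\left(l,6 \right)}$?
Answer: $103680$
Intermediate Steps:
$t{\left(P,G \right)} = 4 - 4 P$ ($t{\left(P,G \right)} = - 2 \left(2 P - 2\right) = - 2 \left(-2 + 2 P\right) = 4 - 4 P$)
$B = 36$ ($B = 4 - -32 = 4 + 32 = 36$)
$\left(-24\right) \left(-120\right) B = \left(-24\right) \left(-120\right) 36 = 2880 \cdot 36 = 103680$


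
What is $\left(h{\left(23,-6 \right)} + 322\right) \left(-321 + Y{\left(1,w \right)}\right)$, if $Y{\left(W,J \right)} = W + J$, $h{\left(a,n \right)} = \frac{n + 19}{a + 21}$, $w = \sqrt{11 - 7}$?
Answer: $- \frac{2254779}{22} \approx -1.0249 \cdot 10^{5}$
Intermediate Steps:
$w = 2$ ($w = \sqrt{4} = 2$)
$h{\left(a,n \right)} = \frac{19 + n}{21 + a}$
$Y{\left(W,J \right)} = J + W$
$\left(h{\left(23,-6 \right)} + 322\right) \left(-321 + Y{\left(1,w \right)}\right) = \left(\frac{19 - 6}{21 + 23} + 322\right) \left(-321 + \left(2 + 1\right)\right) = \left(\frac{1}{44} \cdot 13 + 322\right) \left(-321 + 3\right) = \left(\frac{1}{44} \cdot 13 + 322\right) \left(-318\right) = \left(\frac{13}{44} + 322\right) \left(-318\right) = \frac{14181}{44} \left(-318\right) = - \frac{2254779}{22}$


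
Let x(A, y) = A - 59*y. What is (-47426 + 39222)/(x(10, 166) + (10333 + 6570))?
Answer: -1172/1017 ≈ -1.1524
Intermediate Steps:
x(A, y) = A - 59*y
(-47426 + 39222)/(x(10, 166) + (10333 + 6570)) = (-47426 + 39222)/((10 - 59*166) + (10333 + 6570)) = -8204/((10 - 9794) + 16903) = -8204/(-9784 + 16903) = -8204/7119 = -8204*1/7119 = -1172/1017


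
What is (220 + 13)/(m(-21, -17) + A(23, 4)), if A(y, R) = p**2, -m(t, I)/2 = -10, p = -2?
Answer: 233/24 ≈ 9.7083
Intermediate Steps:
m(t, I) = 20 (m(t, I) = -2*(-10) = 20)
A(y, R) = 4 (A(y, R) = (-2)**2 = 4)
(220 + 13)/(m(-21, -17) + A(23, 4)) = (220 + 13)/(20 + 4) = 233/24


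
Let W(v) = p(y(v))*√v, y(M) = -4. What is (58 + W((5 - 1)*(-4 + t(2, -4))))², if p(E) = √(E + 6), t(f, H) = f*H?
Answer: 3268 + 464*I*√6 ≈ 3268.0 + 1136.6*I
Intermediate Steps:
t(f, H) = H*f
p(E) = √(6 + E)
W(v) = √2*√v (W(v) = √(6 - 4)*√v = √2*√v)
(58 + W((5 - 1)*(-4 + t(2, -4))))² = (58 + √2*√((5 - 1)*(-4 - 4*2)))² = (58 + √2*√(4*(-4 - 8)))² = (58 + √2*√(4*(-12)))² = (58 + √2*√(-48))² = (58 + √2*(4*I*√3))² = (58 + 4*I*√6)²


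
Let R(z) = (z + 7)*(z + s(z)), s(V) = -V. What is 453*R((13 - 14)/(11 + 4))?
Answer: 0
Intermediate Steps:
R(z) = 0 (R(z) = (z + 7)*(z - z) = (7 + z)*0 = 0)
453*R((13 - 14)/(11 + 4)) = 453*0 = 0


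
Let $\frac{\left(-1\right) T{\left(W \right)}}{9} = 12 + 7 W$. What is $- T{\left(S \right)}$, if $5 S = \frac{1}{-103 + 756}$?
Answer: $\frac{352683}{3265} \approx 108.02$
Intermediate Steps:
$S = \frac{1}{3265}$ ($S = \frac{1}{5 \left(-103 + 756\right)} = \frac{1}{5 \cdot 653} = \frac{1}{5} \cdot \frac{1}{653} = \frac{1}{3265} \approx 0.00030628$)
$T{\left(W \right)} = -108 - 63 W$ ($T{\left(W \right)} = - 9 \left(12 + 7 W\right) = -108 - 63 W$)
$- T{\left(S \right)} = - (-108 - \frac{63}{3265}) = \left(-1\right) \left(- \frac{352683}{3265}\right) = \frac{352683}{3265}$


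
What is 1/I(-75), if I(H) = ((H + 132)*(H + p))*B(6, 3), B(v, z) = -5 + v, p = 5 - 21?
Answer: -1/5187 ≈ -0.00019279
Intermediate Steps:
p = -16
I(H) = (-16 + H)*(132 + H) (I(H) = ((H + 132)*(H - 16))*(-5 + 6) = ((132 + H)*(-16 + H))*1 = ((-16 + H)*(132 + H))*1 = (-16 + H)*(132 + H))
1/I(-75) = 1/(-2112 + (-75)² + 116*(-75)) = 1/(-2112 + 5625 - 8700) = 1/(-5187) = -1/5187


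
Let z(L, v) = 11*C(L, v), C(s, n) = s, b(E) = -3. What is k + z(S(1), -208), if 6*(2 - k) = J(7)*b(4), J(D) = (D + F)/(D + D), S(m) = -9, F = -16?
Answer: -2725/28 ≈ -97.321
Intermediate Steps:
J(D) = (-16 + D)/(2*D) (J(D) = (D - 16)/(D + D) = (-16 + D)/((2*D)) = (-16 + D)*(1/(2*D)) = (-16 + D)/(2*D))
z(L, v) = 11*L
k = 47/28 (k = 2 - (½)*(-16 + 7)/7*(-3)/6 = 2 - (½)*(⅐)*(-9)*(-3)/6 = 2 - (-3)*(-3)/28 = 2 - ⅙*27/14 = 2 - 9/28 = 47/28 ≈ 1.6786)
k + z(S(1), -208) = 47/28 + 11*(-9) = 47/28 - 99 = -2725/28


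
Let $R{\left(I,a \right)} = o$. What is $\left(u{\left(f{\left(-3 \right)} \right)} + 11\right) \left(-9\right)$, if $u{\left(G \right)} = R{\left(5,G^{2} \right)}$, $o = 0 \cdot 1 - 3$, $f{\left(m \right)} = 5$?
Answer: $-72$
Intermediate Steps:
$o = -3$ ($o = 0 - 3 = -3$)
$R{\left(I,a \right)} = -3$
$u{\left(G \right)} = -3$
$\left(u{\left(f{\left(-3 \right)} \right)} + 11\right) \left(-9\right) = \left(-3 + 11\right) \left(-9\right) = 8 \left(-9\right) = -72$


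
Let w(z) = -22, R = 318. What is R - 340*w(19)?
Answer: 7798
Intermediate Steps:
R - 340*w(19) = 318 - 340*(-22) = 318 + 7480 = 7798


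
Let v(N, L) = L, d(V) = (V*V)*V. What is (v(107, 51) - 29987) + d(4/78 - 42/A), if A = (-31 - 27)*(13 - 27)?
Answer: -346474735521409/11573848728 ≈ -29936.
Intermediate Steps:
A = 812 (A = -58*(-14) = 812)
d(V) = V**3 (d(V) = V**2*V = V**3)
(v(107, 51) - 29987) + d(4/78 - 42/A) = (51 - 29987) + (4/78 - 42/812)**3 = -29936 + (4*(1/78) - 42*1/812)**3 = -29936 + (2/39 - 3/58)**3 = -29936 + (-1/2262)**3 = -29936 - 1/11573848728 = -346474735521409/11573848728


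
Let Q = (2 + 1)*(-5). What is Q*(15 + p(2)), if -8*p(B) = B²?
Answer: -435/2 ≈ -217.50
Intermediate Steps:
p(B) = -B²/8
Q = -15 (Q = 3*(-5) = -15)
Q*(15 + p(2)) = -15*(15 - ⅛*2²) = -15*(15 - ⅛*4) = -15*(15 - ½) = -15*29/2 = -435/2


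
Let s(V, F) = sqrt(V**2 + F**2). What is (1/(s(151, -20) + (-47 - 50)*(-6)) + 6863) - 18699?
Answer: -3734529646/315523 - sqrt(23201)/315523 ≈ -11836.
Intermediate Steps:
s(V, F) = sqrt(F**2 + V**2)
(1/(s(151, -20) + (-47 - 50)*(-6)) + 6863) - 18699 = (1/(sqrt((-20)**2 + 151**2) + (-47 - 50)*(-6)) + 6863) - 18699 = (1/(sqrt(400 + 22801) - 97*(-6)) + 6863) - 18699 = (1/(sqrt(23201) + 582) + 6863) - 18699 = (1/(582 + sqrt(23201)) + 6863) - 18699 = (6863 + 1/(582 + sqrt(23201))) - 18699 = -11836 + 1/(582 + sqrt(23201))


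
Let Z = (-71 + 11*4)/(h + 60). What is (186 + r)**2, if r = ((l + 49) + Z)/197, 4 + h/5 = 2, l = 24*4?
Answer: 3383109098329/97022500 ≈ 34869.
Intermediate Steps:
l = 96
h = -10 (h = -20 + 5*2 = -20 + 10 = -10)
Z = -27/50 (Z = (-71 + 11*4)/(-10 + 60) = (-71 + 44)/50 = -27*1/50 = -27/50 ≈ -0.54000)
r = 7223/9850 (r = ((96 + 49) - 27/50)/197 = (145 - 27/50)*(1/197) = (7223/50)*(1/197) = 7223/9850 ≈ 0.73330)
(186 + r)**2 = (186 + 7223/9850)**2 = (1839323/9850)**2 = 3383109098329/97022500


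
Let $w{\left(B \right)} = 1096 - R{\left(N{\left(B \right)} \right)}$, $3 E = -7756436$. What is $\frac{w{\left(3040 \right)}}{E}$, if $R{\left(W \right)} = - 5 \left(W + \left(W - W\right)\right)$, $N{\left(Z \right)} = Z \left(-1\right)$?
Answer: $\frac{10578}{1939109} \approx 0.0054551$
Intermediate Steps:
$E = - \frac{7756436}{3}$ ($E = \frac{1}{3} \left(-7756436\right) = - \frac{7756436}{3} \approx -2.5855 \cdot 10^{6}$)
$N{\left(Z \right)} = - Z$
$R{\left(W \right)} = - 5 W$ ($R{\left(W \right)} = - 5 \left(W + 0\right) = - 5 W$)
$w{\left(B \right)} = 1096 - 5 B$ ($w{\left(B \right)} = 1096 - - 5 \left(- B\right) = 1096 - 5 B$)
$\frac{w{\left(3040 \right)}}{E} = \frac{1096 - 15200}{- \frac{7756436}{3}} = \left(1096 - 15200\right) \left(- \frac{3}{7756436}\right) = \left(-14104\right) \left(- \frac{3}{7756436}\right) = \frac{10578}{1939109}$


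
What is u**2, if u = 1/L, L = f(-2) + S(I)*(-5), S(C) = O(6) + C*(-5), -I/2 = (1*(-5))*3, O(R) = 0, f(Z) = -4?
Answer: 1/556516 ≈ 1.7969e-6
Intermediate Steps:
I = 30 (I = -2*1*(-5)*3 = -(-10)*3 = -2*(-15) = 30)
S(C) = -5*C (S(C) = 0 + C*(-5) = 0 - 5*C = -5*C)
L = 746 (L = -4 - 5*30*(-5) = -4 - 150*(-5) = -4 + 750 = 746)
u = 1/746 ≈ 0.0013405
u**2 = (1/746)**2 = 1/556516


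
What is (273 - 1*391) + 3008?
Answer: 2890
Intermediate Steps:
(273 - 1*391) + 3008 = (273 - 391) + 3008 = -118 + 3008 = 2890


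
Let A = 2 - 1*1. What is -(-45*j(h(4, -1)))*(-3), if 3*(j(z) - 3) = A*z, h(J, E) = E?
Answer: -360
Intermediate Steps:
A = 1 (A = 2 - 1 = 1)
j(z) = 3 + z/3 (j(z) = 3 + (1*z)/3 = 3 + z/3)
-(-45*j(h(4, -1)))*(-3) = -(-45*(3 + (⅓)*(-1)))*(-3) = -(-45*(3 - ⅓))*(-3) = -(-45*8/3)*(-3) = -(-120)*(-3) = -1*360 = -360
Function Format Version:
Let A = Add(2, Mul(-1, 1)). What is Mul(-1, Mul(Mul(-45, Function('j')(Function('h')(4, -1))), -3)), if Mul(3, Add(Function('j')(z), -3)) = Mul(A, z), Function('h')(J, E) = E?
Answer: -360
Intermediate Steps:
A = 1 (A = Add(2, -1) = 1)
Function('j')(z) = Add(3, Mul(Rational(1, 3), z)) (Function('j')(z) = Add(3, Mul(Rational(1, 3), Mul(1, z))) = Add(3, Mul(Rational(1, 3), z)))
Mul(-1, Mul(Mul(-45, Function('j')(Function('h')(4, -1))), -3)) = Mul(-1, Mul(Mul(-45, Add(3, Mul(Rational(1, 3), -1))), -3)) = Mul(-1, Mul(Mul(-45, Add(3, Rational(-1, 3))), -3)) = Mul(-1, Mul(Mul(-45, Rational(8, 3)), -3)) = Mul(-1, Mul(-120, -3)) = Mul(-1, 360) = -360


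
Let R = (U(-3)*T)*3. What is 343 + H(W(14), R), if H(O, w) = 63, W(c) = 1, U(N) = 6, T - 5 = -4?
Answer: 406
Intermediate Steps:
T = 1 (T = 5 - 4 = 1)
R = 18 (R = (6*1)*3 = 6*3 = 18)
343 + H(W(14), R) = 343 + 63 = 406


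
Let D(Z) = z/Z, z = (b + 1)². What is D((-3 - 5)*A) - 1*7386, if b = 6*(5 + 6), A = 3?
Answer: -181753/24 ≈ -7573.0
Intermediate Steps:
b = 66 (b = 6*11 = 66)
z = 4489 (z = (66 + 1)² = 67² = 4489)
D(Z) = 4489/Z
D((-3 - 5)*A) - 1*7386 = 4489/(((-3 - 5)*3)) - 1*7386 = 4489/((-8*3)) - 7386 = 4489/(-24) - 7386 = 4489*(-1/24) - 7386 = -4489/24 - 7386 = -181753/24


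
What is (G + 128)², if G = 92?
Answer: 48400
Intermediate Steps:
(G + 128)² = (92 + 128)² = 220² = 48400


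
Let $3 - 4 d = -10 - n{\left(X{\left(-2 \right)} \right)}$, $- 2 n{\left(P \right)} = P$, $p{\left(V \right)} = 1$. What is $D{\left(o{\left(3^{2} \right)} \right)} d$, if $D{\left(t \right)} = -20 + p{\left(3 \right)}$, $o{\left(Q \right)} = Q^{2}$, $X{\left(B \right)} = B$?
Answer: $- \frac{133}{2} \approx -66.5$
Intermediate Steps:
$n{\left(P \right)} = - \frac{P}{2}$
$d = \frac{7}{2}$ ($d = \frac{3}{4} - \frac{-10 - \left(- \frac{1}{2}\right) \left(-2\right)}{4} = \frac{3}{4} - \frac{-10 - 1}{4} = \frac{3}{4} - - \frac{11}{4} = \frac{3}{4} + \frac{11}{4} = \frac{7}{2} \approx 3.5$)
$D{\left(t \right)} = -19$ ($D{\left(t \right)} = -20 + 1 = -19$)
$D{\left(o{\left(3^{2} \right)} \right)} d = \left(-19\right) \frac{7}{2} = - \frac{133}{2}$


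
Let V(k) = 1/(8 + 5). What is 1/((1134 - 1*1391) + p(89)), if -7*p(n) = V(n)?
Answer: -91/23388 ≈ -0.0038909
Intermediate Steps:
V(k) = 1/13
p(n) = -1/91 (p(n) = -⅐*1/13 = -1/91)
1/((1134 - 1*1391) + p(89)) = 1/((1134 - 1*1391) - 1/91) = 1/((1134 - 1391) - 1/91) = 1/(-257 - 1/91) = 1/(-23388/91) = -91/23388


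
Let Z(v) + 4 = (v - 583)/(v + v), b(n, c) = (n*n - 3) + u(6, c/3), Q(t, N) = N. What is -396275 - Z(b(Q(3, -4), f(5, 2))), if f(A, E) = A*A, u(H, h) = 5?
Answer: -14265191/36 ≈ -3.9626e+5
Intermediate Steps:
f(A, E) = A²
b(n, c) = 2 + n² (b(n, c) = (n*n - 3) + 5 = (n² - 3) + 5 = (-3 + n²) + 5 = 2 + n²)
Z(v) = -4 + (-583 + v)/(2*v) (Z(v) = -4 + (v - 583)/(v + v) = -4 + (-583 + v)/((2*v)) = -4 + (-583 + v)*(1/(2*v)) = -4 + (-583 + v)/(2*v))
-396275 - Z(b(Q(3, -4), f(5, 2))) = -396275 - (-583 - 7*(2 + (-4)²))/(2*(2 + (-4)²)) = -396275 - (-583 - 7*(2 + 16))/(2*(2 + 16)) = -396275 - (-583 - 7*18)/(2*18) = -396275 - (-583 - 126)/(2*18) = -396275 - (-709)/(2*18) = -396275 - 1*(-709/36) = -396275 + 709/36 = -14265191/36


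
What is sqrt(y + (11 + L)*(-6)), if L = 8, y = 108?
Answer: I*sqrt(6) ≈ 2.4495*I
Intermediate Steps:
sqrt(y + (11 + L)*(-6)) = sqrt(108 + (11 + 8)*(-6)) = sqrt(108 + 19*(-6)) = sqrt(108 - 114) = sqrt(-6) = I*sqrt(6)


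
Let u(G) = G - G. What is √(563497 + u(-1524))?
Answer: 11*√4657 ≈ 750.66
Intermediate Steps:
u(G) = 0
√(563497 + u(-1524)) = √(563497 + 0) = √563497 = 11*√4657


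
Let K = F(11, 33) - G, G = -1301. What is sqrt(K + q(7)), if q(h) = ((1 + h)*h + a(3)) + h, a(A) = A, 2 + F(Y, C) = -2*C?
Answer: sqrt(1299) ≈ 36.042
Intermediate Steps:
F(Y, C) = -2 - 2*C
K = 1233 (K = (-2 - 2*33) - 1*(-1301) = (-2 - 66) + 1301 = -68 + 1301 = 1233)
q(h) = 3 + h + h*(1 + h) (q(h) = ((1 + h)*h + 3) + h = (h*(1 + h) + 3) + h = (3 + h*(1 + h)) + h = 3 + h + h*(1 + h))
sqrt(K + q(7)) = sqrt(1233 + (3 + 7**2 + 2*7)) = sqrt(1233 + (3 + 49 + 14)) = sqrt(1233 + 66) = sqrt(1299)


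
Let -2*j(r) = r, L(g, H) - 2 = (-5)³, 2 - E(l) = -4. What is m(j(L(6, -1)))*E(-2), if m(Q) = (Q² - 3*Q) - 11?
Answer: 43041/2 ≈ 21521.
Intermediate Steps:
E(l) = 6 (E(l) = 2 - 1*(-4) = 2 + 4 = 6)
L(g, H) = -123 (L(g, H) = 2 + (-5)³ = 2 - 125 = -123)
j(r) = -r/2
m(Q) = -11 + Q² - 3*Q
m(j(L(6, -1)))*E(-2) = (-11 + (-½*(-123))² - (-3)*(-123)/2)*6 = (-11 + (123/2)² - 3*123/2)*6 = (-11 + 15129/4 - 369/2)*6 = (14347/4)*6 = 43041/2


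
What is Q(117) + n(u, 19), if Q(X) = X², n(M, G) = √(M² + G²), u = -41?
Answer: 13689 + √2042 ≈ 13734.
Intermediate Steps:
n(M, G) = √(G² + M²)
Q(117) + n(u, 19) = 117² + √(19² + (-41)²) = 13689 + √(361 + 1681) = 13689 + √2042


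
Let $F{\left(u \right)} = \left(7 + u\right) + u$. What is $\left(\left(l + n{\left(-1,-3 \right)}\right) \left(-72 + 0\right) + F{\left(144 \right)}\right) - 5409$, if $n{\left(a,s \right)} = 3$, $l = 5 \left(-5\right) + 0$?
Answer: $-3530$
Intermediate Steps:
$l = -25$ ($l = -25 + 0 = -25$)
$F{\left(u \right)} = 7 + 2 u$
$\left(\left(l + n{\left(-1,-3 \right)}\right) \left(-72 + 0\right) + F{\left(144 \right)}\right) - 5409 = \left(\left(-25 + 3\right) \left(-72 + 0\right) + \left(7 + 2 \cdot 144\right)\right) - 5409 = \left(\left(-22\right) \left(-72\right) + \left(7 + 288\right)\right) - 5409 = \left(1584 + 295\right) - 5409 = 1879 - 5409 = -3530$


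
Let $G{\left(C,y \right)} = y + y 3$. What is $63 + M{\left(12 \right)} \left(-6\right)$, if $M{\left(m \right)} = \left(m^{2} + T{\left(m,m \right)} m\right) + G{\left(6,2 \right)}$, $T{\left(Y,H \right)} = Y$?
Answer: $-1713$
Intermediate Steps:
$G{\left(C,y \right)} = 4 y$ ($G{\left(C,y \right)} = y + 3 y = 4 y$)
$M{\left(m \right)} = 8 + 2 m^{2}$ ($M{\left(m \right)} = \left(m^{2} + m m\right) + 4 \cdot 2 = \left(m^{2} + m^{2}\right) + 8 = 2 m^{2} + 8 = 8 + 2 m^{2}$)
$63 + M{\left(12 \right)} \left(-6\right) = 63 + \left(8 + 2 \cdot 12^{2}\right) \left(-6\right) = 63 + \left(8 + 2 \cdot 144\right) \left(-6\right) = 63 + \left(8 + 288\right) \left(-6\right) = 63 + 296 \left(-6\right) = 63 - 1776 = -1713$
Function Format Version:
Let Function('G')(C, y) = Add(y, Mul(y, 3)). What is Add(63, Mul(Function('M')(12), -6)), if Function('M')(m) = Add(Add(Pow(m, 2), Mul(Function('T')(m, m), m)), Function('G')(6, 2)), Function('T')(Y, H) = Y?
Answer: -1713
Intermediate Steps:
Function('G')(C, y) = Mul(4, y) (Function('G')(C, y) = Add(y, Mul(3, y)) = Mul(4, y))
Function('M')(m) = Add(8, Mul(2, Pow(m, 2))) (Function('M')(m) = Add(Add(Pow(m, 2), Mul(m, m)), Mul(4, 2)) = Add(Add(Pow(m, 2), Pow(m, 2)), 8) = Add(Mul(2, Pow(m, 2)), 8) = Add(8, Mul(2, Pow(m, 2))))
Add(63, Mul(Function('M')(12), -6)) = Add(63, Mul(Add(8, Mul(2, Pow(12, 2))), -6)) = Add(63, Mul(Add(8, Mul(2, 144)), -6)) = Add(63, Mul(Add(8, 288), -6)) = Add(63, Mul(296, -6)) = Add(63, -1776) = -1713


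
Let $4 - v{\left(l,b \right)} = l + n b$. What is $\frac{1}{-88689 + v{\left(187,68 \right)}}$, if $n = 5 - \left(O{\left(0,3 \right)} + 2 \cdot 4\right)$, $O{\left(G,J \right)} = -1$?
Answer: $- \frac{1}{88736} \approx -1.1269 \cdot 10^{-5}$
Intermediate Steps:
$n = -2$ ($n = 5 - \left(-1 + 2 \cdot 4\right) = 5 - \left(-1 + 8\right) = 5 - 7 = -2$)
$v{\left(l,b \right)} = 4 - l + 2 b$ ($v{\left(l,b \right)} = 4 - \left(l - 2 b\right) = 4 + \left(- l + 2 b\right) = 4 - l + 2 b$)
$\frac{1}{-88689 + v{\left(187,68 \right)}} = \frac{1}{-88689 + \left(4 - 187 + 2 \cdot 68\right)} = \frac{1}{-88689 + \left(4 - 187 + 136\right)} = \frac{1}{-88689 - 47} = \frac{1}{-88736} = - \frac{1}{88736}$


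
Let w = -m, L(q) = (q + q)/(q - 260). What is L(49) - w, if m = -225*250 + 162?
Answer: -11834666/211 ≈ -56088.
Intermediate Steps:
m = -56088 (m = -56250 + 162 = -56088)
L(q) = 2*q/(-260 + q) (L(q) = (2*q)/(-260 + q) = 2*q/(-260 + q))
w = 56088 (w = -1*(-56088) = 56088)
L(49) - w = 2*49/(-260 + 49) - 1*56088 = 2*49/(-211) - 56088 = 2*49*(-1/211) - 56088 = -98/211 - 56088 = -11834666/211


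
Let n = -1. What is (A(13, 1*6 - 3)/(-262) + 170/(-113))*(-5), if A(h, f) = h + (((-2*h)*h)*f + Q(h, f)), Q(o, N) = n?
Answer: -171715/14803 ≈ -11.600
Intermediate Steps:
Q(o, N) = -1
A(h, f) = -1 + h - 2*f*h² (A(h, f) = h + (((-2*h)*h)*f - 1) = h + ((-2*h²)*f - 1) = h + (-2*f*h² - 1) = h + (-1 - 2*f*h²) = -1 + h - 2*f*h²)
(A(13, 1*6 - 3)/(-262) + 170/(-113))*(-5) = ((-1 + 13 - 2*(1*6 - 3)*13²)/(-262) + 170/(-113))*(-5) = ((-1 + 13 - 2*(6 - 3)*169)*(-1/262) + 170*(-1/113))*(-5) = ((-1 + 13 - 2*3*169)*(-1/262) - 170/113)*(-5) = ((-1 + 13 - 1014)*(-1/262) - 170/113)*(-5) = (-1002*(-1/262) - 170/113)*(-5) = (501/131 - 170/113)*(-5) = (34343/14803)*(-5) = -171715/14803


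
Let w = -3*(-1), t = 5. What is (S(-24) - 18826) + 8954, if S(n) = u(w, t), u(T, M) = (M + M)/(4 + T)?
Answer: -69094/7 ≈ -9870.6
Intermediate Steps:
w = 3
u(T, M) = 2*M/(4 + T) (u(T, M) = (2*M)/(4 + T) = 2*M/(4 + T))
S(n) = 10/7 (S(n) = 2*5/(4 + 3) = 2*5/7 = 2*5*(⅐) = 10/7)
(S(-24) - 18826) + 8954 = (10/7 - 18826) + 8954 = -131772/7 + 8954 = -69094/7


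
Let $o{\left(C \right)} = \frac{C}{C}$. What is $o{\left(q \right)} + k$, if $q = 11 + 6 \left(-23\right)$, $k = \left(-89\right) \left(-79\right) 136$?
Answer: $956217$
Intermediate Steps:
$k = 956216$ ($k = 7031 \cdot 136 = 956216$)
$q = -127$ ($q = 11 - 138 = -127$)
$o{\left(C \right)} = 1$
$o{\left(q \right)} + k = 1 + 956216 = 956217$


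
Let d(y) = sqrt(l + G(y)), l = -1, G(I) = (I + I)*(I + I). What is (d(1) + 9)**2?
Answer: (9 + sqrt(3))**2 ≈ 115.18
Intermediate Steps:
G(I) = 4*I**2 (G(I) = (2*I)*(2*I) = 4*I**2)
d(y) = sqrt(-1 + 4*y**2)
(d(1) + 9)**2 = (sqrt(-1 + 4*1**2) + 9)**2 = (sqrt(-1 + 4*1) + 9)**2 = (sqrt(-1 + 4) + 9)**2 = (sqrt(3) + 9)**2 = (9 + sqrt(3))**2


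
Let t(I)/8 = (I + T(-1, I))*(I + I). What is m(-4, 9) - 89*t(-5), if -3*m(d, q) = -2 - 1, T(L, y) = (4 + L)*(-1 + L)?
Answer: -78319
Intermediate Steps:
T(L, y) = (-1 + L)*(4 + L)
m(d, q) = 1 (m(d, q) = -(-2 - 1)/3 = -⅓*(-3) = 1)
t(I) = 16*I*(-6 + I) (t(I) = 8*((I + (-4 + (-1)² + 3*(-1)))*(I + I)) = 8*((I + (-4 + 1 - 3))*(2*I)) = 8*((I - 6)*(2*I)) = 8*((-6 + I)*(2*I)) = 8*(2*I*(-6 + I)) = 16*I*(-6 + I))
m(-4, 9) - 89*t(-5) = 1 - 1424*(-5)*(-6 - 5) = 1 - 1424*(-5)*(-11) = 1 - 89*880 = 1 - 78320 = -78319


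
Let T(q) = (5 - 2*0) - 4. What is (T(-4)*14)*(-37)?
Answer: -518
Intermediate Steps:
T(q) = 1 (T(q) = (5 + 0) - 4 = 5 - 4 = 1)
(T(-4)*14)*(-37) = (1*14)*(-37) = 14*(-37) = -518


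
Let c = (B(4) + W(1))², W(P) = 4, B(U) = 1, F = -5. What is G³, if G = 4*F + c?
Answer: 125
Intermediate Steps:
c = 25 (c = (1 + 4)² = 5² = 25)
G = 5 (G = 4*(-5) + 25 = -20 + 25 = 5)
G³ = 5³ = 125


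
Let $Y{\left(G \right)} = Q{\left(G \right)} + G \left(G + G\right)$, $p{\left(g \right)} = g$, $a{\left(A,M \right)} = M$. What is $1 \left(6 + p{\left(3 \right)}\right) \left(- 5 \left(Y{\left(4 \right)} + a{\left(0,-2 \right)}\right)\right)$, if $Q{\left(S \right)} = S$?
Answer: $-1530$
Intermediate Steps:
$Y{\left(G \right)} = G + 2 G^{2}$ ($Y{\left(G \right)} = G + G \left(G + G\right) = G + G 2 G = G + 2 G^{2}$)
$1 \left(6 + p{\left(3 \right)}\right) \left(- 5 \left(Y{\left(4 \right)} + a{\left(0,-2 \right)}\right)\right) = 1 \left(6 + 3\right) \left(- 5 \left(4 \left(1 + 2 \cdot 4\right) - 2\right)\right) = 1 \cdot 9 \left(- 5 \left(4 \left(1 + 8\right) - 2\right)\right) = 9 \left(- 5 \left(4 \cdot 9 - 2\right)\right) = 9 \left(- 5 \left(36 - 2\right)\right) = 9 \left(\left(-5\right) 34\right) = 9 \left(-170\right) = -1530$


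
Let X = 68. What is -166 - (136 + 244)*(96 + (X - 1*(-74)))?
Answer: -90606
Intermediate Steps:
-166 - (136 + 244)*(96 + (X - 1*(-74))) = -166 - (136 + 244)*(96 + (68 - 1*(-74))) = -166 - 380*(96 + (68 + 74)) = -166 - 380*(96 + 142) = -166 - 380*238 = -166 - 1*90440 = -166 - 90440 = -90606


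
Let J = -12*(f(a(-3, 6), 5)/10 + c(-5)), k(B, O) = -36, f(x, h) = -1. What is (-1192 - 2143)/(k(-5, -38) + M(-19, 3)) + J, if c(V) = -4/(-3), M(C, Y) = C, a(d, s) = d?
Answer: 2521/55 ≈ 45.836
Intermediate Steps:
c(V) = 4/3 (c(V) = -4*(-1/3) = 4/3)
J = -74/5 (J = -12*(-1/10 + 4/3) = -12*37/30 = -74/5 ≈ -14.800)
(-1192 - 2143)/(k(-5, -38) + M(-19, 3)) + J = (-1192 - 2143)/(-36 - 19) - 74/5 = -3335/(-55) - 74/5 = -3335*(-1/55) - 74/5 = 667/11 - 74/5 = 2521/55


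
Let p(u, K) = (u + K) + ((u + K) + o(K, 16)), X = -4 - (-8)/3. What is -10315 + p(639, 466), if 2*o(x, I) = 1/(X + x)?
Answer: -22596737/2788 ≈ -8105.0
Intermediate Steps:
X = -4/3 (X = -4 - (-8)/3 = -4 - 2*(-4/3) = -4 + 8/3 = -4/3 ≈ -1.3333)
o(x, I) = 1/(2*(-4/3 + x))
p(u, K) = 2*K + 2*u + 3/(2*(-4 + 3*K)) (p(u, K) = (u + K) + ((u + K) + 3/(2*(-4 + 3*K))) = (K + u) + ((K + u) + 3/(2*(-4 + 3*K))) = (K + u) + (K + u + 3/(2*(-4 + 3*K))) = 2*K + 2*u + 3/(2*(-4 + 3*K)))
-10315 + p(639, 466) = -10315 + (3 + 4*(-4 + 3*466)*(466 + 639))/(2*(-4 + 3*466)) = -10315 + (3 + 4*(-4 + 1398)*1105)/(2*(-4 + 1398)) = -10315 + (½)*(3 + 4*1394*1105)/1394 = -10315 + (½)*(1/1394)*(3 + 6161480) = -10315 + (½)*(1/1394)*6161483 = -10315 + 6161483/2788 = -22596737/2788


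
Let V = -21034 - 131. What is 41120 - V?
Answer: 62285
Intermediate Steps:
V = -21165
41120 - V = 41120 - 1*(-21165) = 41120 + 21165 = 62285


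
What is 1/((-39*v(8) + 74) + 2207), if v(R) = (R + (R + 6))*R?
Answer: -1/4583 ≈ -0.00021820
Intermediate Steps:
v(R) = R*(6 + 2*R) (v(R) = (R + (6 + R))*R = (6 + 2*R)*R = R*(6 + 2*R))
1/((-39*v(8) + 74) + 2207) = 1/((-78*8*(3 + 8) + 74) + 2207) = 1/((-78*8*11 + 74) + 2207) = 1/((-39*176 + 74) + 2207) = 1/((-6864 + 74) + 2207) = 1/(-6790 + 2207) = 1/(-4583) = -1/4583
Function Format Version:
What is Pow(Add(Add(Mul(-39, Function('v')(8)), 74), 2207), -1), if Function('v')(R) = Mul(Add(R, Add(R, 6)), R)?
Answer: Rational(-1, 4583) ≈ -0.00021820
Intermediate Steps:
Function('v')(R) = Mul(R, Add(6, Mul(2, R))) (Function('v')(R) = Mul(Add(R, Add(6, R)), R) = Mul(Add(6, Mul(2, R)), R) = Mul(R, Add(6, Mul(2, R))))
Pow(Add(Add(Mul(-39, Function('v')(8)), 74), 2207), -1) = Pow(Add(Add(Mul(-39, Mul(2, 8, Add(3, 8))), 74), 2207), -1) = Pow(Add(Add(Mul(-39, Mul(2, 8, 11)), 74), 2207), -1) = Pow(Add(Add(Mul(-39, 176), 74), 2207), -1) = Pow(Add(Add(-6864, 74), 2207), -1) = Pow(Add(-6790, 2207), -1) = Pow(-4583, -1) = Rational(-1, 4583)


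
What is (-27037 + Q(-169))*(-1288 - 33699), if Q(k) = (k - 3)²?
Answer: -89111889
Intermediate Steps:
Q(k) = (-3 + k)²
(-27037 + Q(-169))*(-1288 - 33699) = (-27037 + (-3 - 169)²)*(-1288 - 33699) = (-27037 + (-172)²)*(-34987) = (-27037 + 29584)*(-34987) = 2547*(-34987) = -89111889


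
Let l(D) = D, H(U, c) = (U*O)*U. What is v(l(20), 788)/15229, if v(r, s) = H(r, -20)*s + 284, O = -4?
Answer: -1260516/15229 ≈ -82.771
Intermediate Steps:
H(U, c) = -4*U² (H(U, c) = (U*(-4))*U = (-4*U)*U = -4*U²)
v(r, s) = 284 - 4*s*r² (v(r, s) = (-4*r²)*s + 284 = -4*s*r² + 284 = 284 - 4*s*r²)
v(l(20), 788)/15229 = (284 - 4*788*20²)/15229 = (284 - 4*788*400)*(1/15229) = (284 - 1260800)*(1/15229) = -1260516*1/15229 = -1260516/15229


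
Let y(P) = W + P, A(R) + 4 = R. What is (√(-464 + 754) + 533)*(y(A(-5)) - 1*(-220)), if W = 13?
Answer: 119392 + 224*√290 ≈ 1.2321e+5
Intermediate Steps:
A(R) = -4 + R
y(P) = 13 + P
(√(-464 + 754) + 533)*(y(A(-5)) - 1*(-220)) = (√(-464 + 754) + 533)*((13 + (-4 - 5)) - 1*(-220)) = (√290 + 533)*((13 - 9) + 220) = (533 + √290)*(4 + 220) = (533 + √290)*224 = 119392 + 224*√290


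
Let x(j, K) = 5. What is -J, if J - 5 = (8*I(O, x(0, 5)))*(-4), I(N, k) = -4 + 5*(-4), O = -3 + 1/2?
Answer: -773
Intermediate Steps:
O = -5/2 (O = -3 + ½ = -5/2 ≈ -2.5000)
I(N, k) = -24 (I(N, k) = -4 - 20 = -24)
J = 773 (J = 5 + (8*(-24))*(-4) = 5 - 192*(-4) = 5 + 768 = 773)
-J = -1*773 = -773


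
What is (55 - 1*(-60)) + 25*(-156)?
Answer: -3785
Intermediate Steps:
(55 - 1*(-60)) + 25*(-156) = (55 + 60) - 3900 = 115 - 3900 = -3785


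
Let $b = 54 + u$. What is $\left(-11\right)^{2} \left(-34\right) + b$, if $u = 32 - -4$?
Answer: $-4024$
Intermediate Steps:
$u = 36$ ($u = 32 + 4 = 36$)
$b = 90$ ($b = 54 + 36 = 90$)
$\left(-11\right)^{2} \left(-34\right) + b = \left(-11\right)^{2} \left(-34\right) + 90 = 121 \left(-34\right) + 90 = -4114 + 90 = -4024$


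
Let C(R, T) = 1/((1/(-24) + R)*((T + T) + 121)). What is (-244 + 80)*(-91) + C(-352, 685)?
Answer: 62668159364/4199153 ≈ 14924.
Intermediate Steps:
C(R, T) = 1/((121 + 2*T)*(-1/24 + R)) (C(R, T) = 1/((-1/24 + R)*(2*T + 121)) = 1/((-1/24 + R)*(121 + 2*T)) = 1/((121 + 2*T)*(-1/24 + R)))
(-244 + 80)*(-91) + C(-352, 685) = (-244 + 80)*(-91) + 24/(-121 - 2*685 + 2904*(-352) + 48*(-352)*685) = -164*(-91) + 24/(-121 - 1370 - 1022208 - 11573760) = 14924 + 24/(-12597459) = 14924 + 24*(-1/12597459) = 14924 - 8/4199153 = 62668159364/4199153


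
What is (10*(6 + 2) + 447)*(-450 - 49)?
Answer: -262973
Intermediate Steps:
(10*(6 + 2) + 447)*(-450 - 49) = (10*8 + 447)*(-499) = (80 + 447)*(-499) = 527*(-499) = -262973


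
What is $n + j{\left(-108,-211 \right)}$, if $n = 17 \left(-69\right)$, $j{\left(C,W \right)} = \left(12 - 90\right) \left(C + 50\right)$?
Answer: $3351$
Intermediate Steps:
$j{\left(C,W \right)} = -3900 - 78 C$ ($j{\left(C,W \right)} = - 78 \left(50 + C\right) = -3900 - 78 C$)
$n = -1173$
$n + j{\left(-108,-211 \right)} = -1173 - -4524 = -1173 + \left(-3900 + 8424\right) = -1173 + 4524 = 3351$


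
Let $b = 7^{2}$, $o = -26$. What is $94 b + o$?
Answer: $4580$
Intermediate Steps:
$b = 49$
$94 b + o = 94 \cdot 49 - 26 = 4606 - 26 = 4580$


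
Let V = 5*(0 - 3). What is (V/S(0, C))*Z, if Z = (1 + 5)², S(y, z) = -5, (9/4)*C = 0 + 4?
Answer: 108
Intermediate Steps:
C = 16/9 (C = 4*(0 + 4)/9 = (4/9)*4 = 16/9 ≈ 1.7778)
V = -15 (V = 5*(-3) = -15)
Z = 36 (Z = 6² = 36)
(V/S(0, C))*Z = (-15/(-5))*36 = -⅕*(-15)*36 = 3*36 = 108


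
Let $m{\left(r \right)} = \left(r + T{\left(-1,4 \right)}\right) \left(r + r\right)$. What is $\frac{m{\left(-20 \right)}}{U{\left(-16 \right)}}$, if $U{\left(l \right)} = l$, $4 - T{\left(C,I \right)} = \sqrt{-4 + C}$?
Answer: $-40 - \frac{5 i \sqrt{5}}{2} \approx -40.0 - 5.5902 i$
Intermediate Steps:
$T{\left(C,I \right)} = 4 - \sqrt{-4 + C}$
$m{\left(r \right)} = 2 r \left(4 + r - i \sqrt{5}\right)$ ($m{\left(r \right)} = \left(r + \left(4 - \sqrt{-4 - 1}\right)\right) \left(r + r\right) = \left(r + \left(4 - \sqrt{-5}\right)\right) 2 r = \left(r + \left(4 - i \sqrt{5}\right)\right) 2 r = \left(4 + r - i \sqrt{5}\right) 2 r = 2 r \left(4 + r - i \sqrt{5}\right)$)
$\frac{m{\left(-20 \right)}}{U{\left(-16 \right)}} = \frac{2 \left(-20\right) \left(4 - 20 - i \sqrt{5}\right)}{-16} = 2 \left(-20\right) \left(-16 - i \sqrt{5}\right) \left(- \frac{1}{16}\right) = \left(640 + 40 i \sqrt{5}\right) \left(- \frac{1}{16}\right) = -40 - \frac{5 i \sqrt{5}}{2}$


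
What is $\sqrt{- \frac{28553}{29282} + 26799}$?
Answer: $\frac{\sqrt{1569399530}}{242} \approx 163.7$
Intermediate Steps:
$\sqrt{- \frac{28553}{29282} + 26799} = \sqrt{\frac{784699765}{29282}} = \frac{\sqrt{1569399530}}{242}$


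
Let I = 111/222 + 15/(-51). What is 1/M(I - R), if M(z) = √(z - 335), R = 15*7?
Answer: -I*√508402/14953 ≈ -0.047684*I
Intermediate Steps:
R = 105
I = 7/34 (I = 111*(1/222) + 15*(-1/51) = ½ - 5/17 = 7/34 ≈ 0.20588)
M(z) = √(-335 + z)
1/M(I - R) = 1/(√(-335 + (7/34 - 1*105))) = 1/(√(-335 + (7/34 - 105))) = 1/(√(-335 - 3563/34)) = 1/(√(-14953/34)) = 1/(I*√508402/34) = -I*√508402/14953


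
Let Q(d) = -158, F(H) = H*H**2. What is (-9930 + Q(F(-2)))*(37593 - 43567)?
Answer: 60265712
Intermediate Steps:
F(H) = H**3
(-9930 + Q(F(-2)))*(37593 - 43567) = (-9930 - 158)*(37593 - 43567) = -10088*(-5974) = 60265712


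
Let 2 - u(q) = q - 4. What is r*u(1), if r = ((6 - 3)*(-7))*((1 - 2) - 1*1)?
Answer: 210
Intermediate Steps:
u(q) = 6 - q (u(q) = 2 - (q - 4) = 2 - (-4 + q) = 2 + (4 - q) = 6 - q)
r = 42 (r = (3*(-7))*(-1 - 1) = -21*(-2) = 42)
r*u(1) = 42*(6 - 1*1) = 42*(6 - 1) = 42*5 = 210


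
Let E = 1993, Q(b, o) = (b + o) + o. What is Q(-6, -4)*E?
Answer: -27902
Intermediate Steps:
Q(b, o) = b + 2*o
Q(-6, -4)*E = (-6 + 2*(-4))*1993 = (-6 - 8)*1993 = -14*1993 = -27902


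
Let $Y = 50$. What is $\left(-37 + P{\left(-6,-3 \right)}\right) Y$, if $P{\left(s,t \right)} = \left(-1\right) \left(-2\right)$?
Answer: $-1750$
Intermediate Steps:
$P{\left(s,t \right)} = 2$
$\left(-37 + P{\left(-6,-3 \right)}\right) Y = \left(-37 + 2\right) 50 = \left(-35\right) 50 = -1750$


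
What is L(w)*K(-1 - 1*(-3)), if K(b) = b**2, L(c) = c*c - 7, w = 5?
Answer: 72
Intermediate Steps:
L(c) = -7 + c**2 (L(c) = c**2 - 7 = -7 + c**2)
L(w)*K(-1 - 1*(-3)) = (-7 + 5**2)*(-1 - 1*(-3))**2 = (-7 + 25)*(-1 + 3)**2 = 18*2**2 = 18*4 = 72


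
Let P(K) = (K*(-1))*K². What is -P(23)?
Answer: 12167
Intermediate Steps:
P(K) = -K³ (P(K) = (-K)*K² = -K³)
-P(23) = -(-1)*23³ = -(-1)*12167 = -1*(-12167) = 12167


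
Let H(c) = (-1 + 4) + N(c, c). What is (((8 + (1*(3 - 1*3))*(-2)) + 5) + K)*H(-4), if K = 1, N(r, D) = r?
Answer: -14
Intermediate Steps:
H(c) = 3 + c (H(c) = (-1 + 4) + c = 3 + c)
(((8 + (1*(3 - 1*3))*(-2)) + 5) + K)*H(-4) = (((8 + (1*(3 - 1*3))*(-2)) + 5) + 1)*(3 - 4) = (((8 + (1*(3 - 3))*(-2)) + 5) + 1)*(-1) = (((8 + (1*0)*(-2)) + 5) + 1)*(-1) = (((8 + 0*(-2)) + 5) + 1)*(-1) = (((8 + 0) + 5) + 1)*(-1) = ((8 + 5) + 1)*(-1) = (13 + 1)*(-1) = 14*(-1) = -14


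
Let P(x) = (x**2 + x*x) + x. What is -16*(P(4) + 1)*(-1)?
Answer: 592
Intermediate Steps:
P(x) = x + 2*x**2 (P(x) = (x**2 + x**2) + x = 2*x**2 + x = x + 2*x**2)
-16*(P(4) + 1)*(-1) = -16*(4*(1 + 2*4) + 1)*(-1) = -16*(4*(1 + 8) + 1)*(-1) = -16*(4*9 + 1)*(-1) = -16*(36 + 1)*(-1) = -592*(-1) = -16*(-37) = 592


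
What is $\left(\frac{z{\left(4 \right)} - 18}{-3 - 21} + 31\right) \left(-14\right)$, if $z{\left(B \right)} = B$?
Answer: $- \frac{2653}{6} \approx -442.17$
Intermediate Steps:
$\left(\frac{z{\left(4 \right)} - 18}{-3 - 21} + 31\right) \left(-14\right) = \left(\frac{4 - 18}{-3 - 21} + 31\right) \left(-14\right) = \left(- \frac{14}{-24} + 31\right) \left(-14\right) = \left(\left(-14\right) \left(- \frac{1}{24}\right) + 31\right) \left(-14\right) = \left(\frac{7}{12} + 31\right) \left(-14\right) = \frac{379}{12} \left(-14\right) = - \frac{2653}{6}$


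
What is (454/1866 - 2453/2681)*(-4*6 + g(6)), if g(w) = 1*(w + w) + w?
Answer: 3360124/833791 ≈ 4.0299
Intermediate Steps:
g(w) = 3*w (g(w) = 1*(2*w) + w = 2*w + w = 3*w)
(454/1866 - 2453/2681)*(-4*6 + g(6)) = (454/1866 - 2453/2681)*(-4*6 + 3*6) = (454*(1/1866) - 2453*1/2681)*(-24 + 18) = (227/933 - 2453/2681)*(-6) = -1680062/2501373*(-6) = 3360124/833791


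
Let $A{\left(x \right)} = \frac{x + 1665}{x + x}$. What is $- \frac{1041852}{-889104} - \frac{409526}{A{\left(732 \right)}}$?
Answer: $- \frac{14807119621317}{59199508} \approx -2.5012 \cdot 10^{5}$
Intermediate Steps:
$A{\left(x \right)} = \frac{1665 + x}{2 x}$
$- \frac{1041852}{-889104} - \frac{409526}{A{\left(732 \right)}} = - \frac{1041852}{-889104} - \frac{409526}{\frac{1}{2} \cdot \frac{1}{732} \left(1665 + 732\right)} = \left(-1041852\right) \left(- \frac{1}{889104}\right) - \frac{409526}{\frac{1}{2} \cdot \frac{1}{732} \cdot 2397} = \frac{86821}{74092} - \frac{409526}{\frac{799}{488}} = \frac{86821}{74092} - \frac{199848688}{799} = - \frac{14807119621317}{59199508}$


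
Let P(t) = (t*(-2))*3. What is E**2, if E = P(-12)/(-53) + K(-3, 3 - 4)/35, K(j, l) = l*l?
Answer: 6086089/3441025 ≈ 1.7687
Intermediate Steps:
K(j, l) = l**2
P(t) = -6*t (P(t) = -2*t*3 = -6*t)
E = -2467/1855 (E = -6*(-12)/(-53) + (3 - 4)**2/35 = 72*(-1/53) + (-1)**2*(1/35) = -72/53 + 1*(1/35) = -72/53 + 1/35 = -2467/1855 ≈ -1.3299)
E**2 = (-2467/1855)**2 = 6086089/3441025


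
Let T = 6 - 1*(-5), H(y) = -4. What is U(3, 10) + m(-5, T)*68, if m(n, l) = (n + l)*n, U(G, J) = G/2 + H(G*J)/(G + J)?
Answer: -53009/26 ≈ -2038.8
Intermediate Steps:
U(G, J) = G/2 - 4/(G + J)
T = 11 (T = 6 + 5 = 11)
m(n, l) = n*(l + n) (m(n, l) = (l + n)*n = n*(l + n))
U(3, 10) + m(-5, T)*68 = (-8 + 3² + 3*10)/(2*(3 + 10)) - 5*(11 - 5)*68 = (½)*(-8 + 9 + 30)/13 - 5*6*68 = (½)*(1/13)*31 - 30*68 = 31/26 - 2040 = -53009/26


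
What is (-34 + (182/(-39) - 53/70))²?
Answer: 68541841/44100 ≈ 1554.2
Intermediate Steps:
(-34 + (182/(-39) - 53/70))² = (-34 + (182*(-1/39) - 53*1/70))² = (-34 + (-14/3 - 53/70))² = (-34 - 1139/210)² = (-8279/210)² = 68541841/44100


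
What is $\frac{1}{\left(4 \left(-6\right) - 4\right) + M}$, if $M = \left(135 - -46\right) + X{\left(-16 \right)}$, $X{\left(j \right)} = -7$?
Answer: $\frac{1}{146} \approx 0.0068493$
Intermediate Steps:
$M = 174$ ($M = \left(135 - -46\right) - 7 = \left(135 + 46\right) - 7 = 181 - 7 = 174$)
$\frac{1}{\left(4 \left(-6\right) - 4\right) + M} = \frac{1}{\left(4 \left(-6\right) - 4\right) + 174} = \frac{1}{\left(-24 - 4\right) + 174} = \frac{1}{-28 + 174} = \frac{1}{146}$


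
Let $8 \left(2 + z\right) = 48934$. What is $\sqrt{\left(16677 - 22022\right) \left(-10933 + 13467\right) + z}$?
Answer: $\frac{11 i \sqrt{447541}}{2} \approx 3679.4 i$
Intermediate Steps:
$z = \frac{24459}{4}$ ($z = -2 + \frac{1}{8} \cdot 48934 = -2 + \frac{24467}{4} = \frac{24459}{4} \approx 6114.8$)
$\sqrt{\left(16677 - 22022\right) \left(-10933 + 13467\right) + z} = \sqrt{\left(16677 - 22022\right) \left(-10933 + 13467\right) + \frac{24459}{4}} = \sqrt{\left(-5345\right) 2534 + \frac{24459}{4}} = \sqrt{-13544230 + \frac{24459}{4}} = \sqrt{- \frac{54152461}{4}} = \frac{11 i \sqrt{447541}}{2}$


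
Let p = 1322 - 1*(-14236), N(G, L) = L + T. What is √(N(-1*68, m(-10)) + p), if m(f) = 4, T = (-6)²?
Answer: √15598 ≈ 124.89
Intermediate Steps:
T = 36
N(G, L) = 36 + L (N(G, L) = L + 36 = 36 + L)
p = 15558 (p = 1322 + 14236 = 15558)
√(N(-1*68, m(-10)) + p) = √((36 + 4) + 15558) = √(40 + 15558) = √15598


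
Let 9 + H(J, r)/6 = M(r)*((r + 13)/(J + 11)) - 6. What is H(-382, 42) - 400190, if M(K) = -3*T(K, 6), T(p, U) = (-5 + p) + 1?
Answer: -148466260/371 ≈ -4.0018e+5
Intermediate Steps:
T(p, U) = -4 + p
M(K) = 12 - 3*K (M(K) = -3*(-4 + K) = 12 - 3*K)
H(J, r) = -90 + 6*(12 - 3*r)*(13 + r)/(11 + J) (H(J, r) = -54 + 6*((12 - 3*r)*((r + 13)/(J + 11)) - 6) = -54 + 6*((12 - 3*r)*((13 + r)/(11 + J)) - 6) = -54 + 6*((12 - 3*r)*(13 + r)/(11 + J) - 6) = -54 + 6*(-6 + (12 - 3*r)*(13 + r)/(11 + J)) = -54 + (-36 + 6*(12 - 3*r)*(13 + r)/(11 + J)) = -90 + 6*(12 - 3*r)*(13 + r)/(11 + J))
H(-382, 42) - 400190 = 18*(-3 - 13*42 - 5*(-382) + 42*(4 - 1*42))/(11 - 382) - 400190 = 18*(-3 - 546 + 1910 + 42*(4 - 42))/(-371) - 400190 = 18*(-1/371)*(-3 - 546 + 1910 + 42*(-38)) - 400190 = 18*(-1/371)*(-3 - 546 + 1910 - 1596) - 400190 = 18*(-1/371)*(-235) - 400190 = 4230/371 - 400190 = -148466260/371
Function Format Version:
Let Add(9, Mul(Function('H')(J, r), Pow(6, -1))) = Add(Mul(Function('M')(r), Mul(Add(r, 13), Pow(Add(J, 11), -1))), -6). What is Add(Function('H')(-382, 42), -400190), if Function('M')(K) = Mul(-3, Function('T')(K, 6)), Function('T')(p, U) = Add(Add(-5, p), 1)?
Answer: Rational(-148466260, 371) ≈ -4.0018e+5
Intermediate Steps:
Function('T')(p, U) = Add(-4, p)
Function('M')(K) = Add(12, Mul(-3, K)) (Function('M')(K) = Mul(-3, Add(-4, K)) = Add(12, Mul(-3, K)))
Function('H')(J, r) = Add(-90, Mul(6, Pow(Add(11, J), -1), Add(12, Mul(-3, r)), Add(13, r))) (Function('H')(J, r) = Add(-54, Mul(6, Add(Mul(Add(12, Mul(-3, r)), Mul(Add(r, 13), Pow(Add(J, 11), -1))), -6))) = Add(-54, Mul(6, Add(Mul(Add(12, Mul(-3, r)), Mul(Add(13, r), Pow(Add(11, J), -1))), -6))) = Add(-54, Mul(6, Add(Mul(Add(12, Mul(-3, r)), Mul(Pow(Add(11, J), -1), Add(13, r))), -6))) = Add(-54, Mul(6, Add(Mul(Pow(Add(11, J), -1), Add(12, Mul(-3, r)), Add(13, r)), -6))) = Add(-54, Mul(6, Add(-6, Mul(Pow(Add(11, J), -1), Add(12, Mul(-3, r)), Add(13, r))))) = Add(-54, Add(-36, Mul(6, Pow(Add(11, J), -1), Add(12, Mul(-3, r)), Add(13, r)))) = Add(-90, Mul(6, Pow(Add(11, J), -1), Add(12, Mul(-3, r)), Add(13, r))))
Add(Function('H')(-382, 42), -400190) = Add(Mul(18, Pow(Add(11, -382), -1), Add(-3, Mul(-13, 42), Mul(-5, -382), Mul(42, Add(4, Mul(-1, 42))))), -400190) = Add(Mul(18, Pow(-371, -1), Add(-3, -546, 1910, Mul(42, Add(4, -42)))), -400190) = Add(Mul(18, Rational(-1, 371), Add(-3, -546, 1910, Mul(42, -38))), -400190) = Add(Mul(18, Rational(-1, 371), Add(-3, -546, 1910, -1596)), -400190) = Add(Mul(18, Rational(-1, 371), -235), -400190) = Add(Rational(4230, 371), -400190) = Rational(-148466260, 371)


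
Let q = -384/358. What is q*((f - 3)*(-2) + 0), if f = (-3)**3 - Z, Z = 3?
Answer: -12672/179 ≈ -70.793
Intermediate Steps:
q = -192/179 (q = -384*1/358 = -192/179 ≈ -1.0726)
f = -30 (f = (-3)**3 - 1*3 = -27 - 3 = -30)
q*((f - 3)*(-2) + 0) = -192*((-30 - 3)*(-2) + 0)/179 = -192*(-33*(-2) + 0)/179 = -192*(66 + 0)/179 = -192/179*66 = -12672/179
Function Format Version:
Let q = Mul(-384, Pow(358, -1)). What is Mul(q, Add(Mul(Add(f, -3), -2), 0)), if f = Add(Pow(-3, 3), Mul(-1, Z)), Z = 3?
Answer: Rational(-12672, 179) ≈ -70.793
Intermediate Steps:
q = Rational(-192, 179) (q = Mul(-384, Rational(1, 358)) = Rational(-192, 179) ≈ -1.0726)
f = -30 (f = Add(Pow(-3, 3), Mul(-1, 3)) = Add(-27, -3) = -30)
Mul(q, Add(Mul(Add(f, -3), -2), 0)) = Mul(Rational(-192, 179), Add(Mul(Add(-30, -3), -2), 0)) = Mul(Rational(-192, 179), Add(Mul(-33, -2), 0)) = Mul(Rational(-192, 179), Add(66, 0)) = Mul(Rational(-192, 179), 66) = Rational(-12672, 179)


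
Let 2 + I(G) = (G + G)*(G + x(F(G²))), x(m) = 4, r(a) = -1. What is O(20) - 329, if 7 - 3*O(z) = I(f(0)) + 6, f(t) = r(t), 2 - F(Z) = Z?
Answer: -326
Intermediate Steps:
F(Z) = 2 - Z
f(t) = -1
I(G) = -2 + 2*G*(4 + G) (I(G) = -2 + (G + G)*(G + 4) = -2 + (2*G)*(4 + G) = -2 + 2*G*(4 + G))
O(z) = 3 (O(z) = 7/3 - ((-2 + 2*(-1)² + 8*(-1)) + 6)/3 = 7/3 - ((-2 + 2*1 - 8) + 6)/3 = 7/3 - ((-2 + 2 - 8) + 6)/3 = 7/3 - (-8 + 6)/3 = 7/3 - ⅓*(-2) = 7/3 + ⅔ = 3)
O(20) - 329 = 3 - 329 = -326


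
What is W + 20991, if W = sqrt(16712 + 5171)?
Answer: 20991 + sqrt(21883) ≈ 21139.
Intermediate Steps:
W = sqrt(21883) ≈ 147.93
W + 20991 = sqrt(21883) + 20991 = 20991 + sqrt(21883)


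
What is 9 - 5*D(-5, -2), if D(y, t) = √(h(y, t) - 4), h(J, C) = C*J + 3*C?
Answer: 9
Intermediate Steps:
h(J, C) = 3*C + C*J
D(y, t) = √(-4 + t*(3 + y)) (D(y, t) = √(t*(3 + y) - 4) = √(-4 + t*(3 + y)))
9 - 5*D(-5, -2) = 9 - 5*√(-4 - 2*(3 - 5)) = 9 - 5*√(-4 - 2*(-2)) = 9 - 5*√(-4 + 4) = 9 - 5*√0 = 9 - 5*0 = 9 + 0 = 9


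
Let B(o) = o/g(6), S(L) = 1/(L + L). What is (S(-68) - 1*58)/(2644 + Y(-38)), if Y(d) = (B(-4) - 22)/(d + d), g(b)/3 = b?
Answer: -1349019/61495664 ≈ -0.021937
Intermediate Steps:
g(b) = 3*b
S(L) = 1/(2*L)
B(o) = o/18 (B(o) = o/((3*6)) = o/18)
Y(d) = -100/(9*d) (Y(d) = ((1/18)*(-4) - 22)/(d + d) = (-2/9 - 22)/((2*d)) = -100/(9*d))
(S(-68) - 1*58)/(2644 + Y(-38)) = ((½)/(-68) - 1*58)/(2644 - 100/9/(-38)) = ((½)*(-1/68) - 58)/(2644 - 100/9*(-1/38)) = (-1/136 - 58)/(2644 + 50/171) = -7889/(136*452174/171) = -7889/136*171/452174 = -1349019/61495664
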